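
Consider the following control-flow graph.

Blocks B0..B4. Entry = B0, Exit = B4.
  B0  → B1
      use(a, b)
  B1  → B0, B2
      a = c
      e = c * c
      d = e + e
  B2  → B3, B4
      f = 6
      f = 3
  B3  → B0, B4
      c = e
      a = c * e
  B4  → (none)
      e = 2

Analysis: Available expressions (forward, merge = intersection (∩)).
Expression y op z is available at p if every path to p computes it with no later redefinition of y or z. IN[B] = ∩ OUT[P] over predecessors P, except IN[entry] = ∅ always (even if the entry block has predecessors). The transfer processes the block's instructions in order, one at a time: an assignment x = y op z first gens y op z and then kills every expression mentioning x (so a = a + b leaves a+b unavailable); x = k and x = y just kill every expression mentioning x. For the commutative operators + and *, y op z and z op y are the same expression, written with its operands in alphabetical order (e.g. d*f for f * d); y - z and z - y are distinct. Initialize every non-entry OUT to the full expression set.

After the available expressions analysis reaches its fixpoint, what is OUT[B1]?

Per-block solution:
  B0:  IN={}  OUT={}
  B1:  IN={}  OUT={c*c, e+e}
  B2:  IN={c*c, e+e}  OUT={c*c, e+e}
  B3:  IN={c*c, e+e}  OUT={c*e, e+e}
  B4:  IN={e+e}  OUT={}

Merge at B1: IN[B1] = OUT[B0] = {}
Applying B1's transfer function to that IN value gives OUT[B1] (row B1 above).

Answer: {c*c, e+e}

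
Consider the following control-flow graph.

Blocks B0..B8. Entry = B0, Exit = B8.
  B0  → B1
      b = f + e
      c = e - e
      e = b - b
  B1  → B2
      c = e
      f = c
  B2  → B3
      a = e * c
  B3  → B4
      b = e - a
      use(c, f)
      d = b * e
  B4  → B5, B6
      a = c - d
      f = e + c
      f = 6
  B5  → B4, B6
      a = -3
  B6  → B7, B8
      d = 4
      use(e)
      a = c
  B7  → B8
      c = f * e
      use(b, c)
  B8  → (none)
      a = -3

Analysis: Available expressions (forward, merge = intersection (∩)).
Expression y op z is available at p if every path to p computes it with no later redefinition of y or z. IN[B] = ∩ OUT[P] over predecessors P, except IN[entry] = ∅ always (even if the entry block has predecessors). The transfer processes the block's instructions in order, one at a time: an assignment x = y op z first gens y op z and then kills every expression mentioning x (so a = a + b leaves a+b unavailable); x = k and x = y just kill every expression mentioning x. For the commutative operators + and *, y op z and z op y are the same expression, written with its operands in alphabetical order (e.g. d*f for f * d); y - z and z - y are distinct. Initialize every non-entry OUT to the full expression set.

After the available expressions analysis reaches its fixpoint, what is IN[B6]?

Answer: {b*e, c*e, c+e, c-d}

Working:
Fixpoint table:
  B0:   IN={}   OUT={b-b}
  B1:   IN={b-b}   OUT={b-b}
  B2:   IN={b-b}   OUT={b-b, c*e}
  B3:   IN={b-b, c*e}   OUT={b*e, c*e, e-a}
  B4:   IN={b*e, c*e}   OUT={b*e, c*e, c+e, c-d}
  B5:   IN={b*e, c*e, c+e, c-d}   OUT={b*e, c*e, c+e, c-d}
  B6:   IN={b*e, c*e, c+e, c-d}   OUT={b*e, c*e, c+e}
  B7:   IN={b*e, c*e, c+e}   OUT={b*e, e*f}
  B8:   IN={b*e}   OUT={b*e}

Merge at B6: IN[B6] = OUT[B4] ∩ OUT[B5] = {b*e, c*e, c+e, c-d}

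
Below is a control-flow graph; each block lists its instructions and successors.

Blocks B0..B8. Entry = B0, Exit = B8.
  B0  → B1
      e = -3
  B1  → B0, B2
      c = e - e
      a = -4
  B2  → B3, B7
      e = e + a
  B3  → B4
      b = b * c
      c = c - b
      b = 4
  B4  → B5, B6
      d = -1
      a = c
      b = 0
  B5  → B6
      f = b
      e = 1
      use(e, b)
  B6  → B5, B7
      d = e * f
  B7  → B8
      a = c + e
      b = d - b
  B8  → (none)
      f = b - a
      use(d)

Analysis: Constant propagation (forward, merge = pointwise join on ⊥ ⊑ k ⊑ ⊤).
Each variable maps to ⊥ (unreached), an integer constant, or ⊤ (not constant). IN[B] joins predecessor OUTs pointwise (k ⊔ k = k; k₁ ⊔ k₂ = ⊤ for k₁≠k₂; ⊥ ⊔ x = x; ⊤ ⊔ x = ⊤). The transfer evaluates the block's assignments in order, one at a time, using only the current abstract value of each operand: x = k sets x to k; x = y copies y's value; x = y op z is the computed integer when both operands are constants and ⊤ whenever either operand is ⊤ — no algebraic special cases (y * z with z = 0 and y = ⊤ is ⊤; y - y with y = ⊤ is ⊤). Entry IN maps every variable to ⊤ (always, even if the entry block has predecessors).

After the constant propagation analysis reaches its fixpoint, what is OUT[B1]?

Answer: {a: -4, b: ⊤, c: 0, d: ⊤, e: -3, f: ⊤}

Working:
Per-block solution:
  B0:  IN=(all ⊤)  OUT={e:-3; rest ⊤}
  B1:  IN={e:-3; rest ⊤}  OUT={a:-4, c:0, e:-3; rest ⊤}
  B2:  IN={a:-4, c:0, e:-3; rest ⊤}  OUT={a:-4, c:0, e:-7; rest ⊤}
  B3:  IN={a:-4, c:0, e:-7; rest ⊤}  OUT={a:-4, b:4, e:-7; rest ⊤}
  B4:  IN={a:-4, b:4, e:-7; rest ⊤}  OUT={b:0, d:-1, e:-7; rest ⊤}
  B5:  IN={b:0; rest ⊤}  OUT={b:0, e:1, f:0; rest ⊤}
  B6:  IN={b:0; rest ⊤}  OUT={b:0; rest ⊤}
  B7:  IN=(all ⊤)  OUT=(all ⊤)
  B8:  IN=(all ⊤)  OUT=(all ⊤)

Merge at B1: IN[B1] = OUT[B0] = {a: ⊤, b: ⊤, c: ⊤, d: ⊤, e: -3, f: ⊤}
Applying B1's transfer function to that IN value gives OUT[B1] (row B1 above).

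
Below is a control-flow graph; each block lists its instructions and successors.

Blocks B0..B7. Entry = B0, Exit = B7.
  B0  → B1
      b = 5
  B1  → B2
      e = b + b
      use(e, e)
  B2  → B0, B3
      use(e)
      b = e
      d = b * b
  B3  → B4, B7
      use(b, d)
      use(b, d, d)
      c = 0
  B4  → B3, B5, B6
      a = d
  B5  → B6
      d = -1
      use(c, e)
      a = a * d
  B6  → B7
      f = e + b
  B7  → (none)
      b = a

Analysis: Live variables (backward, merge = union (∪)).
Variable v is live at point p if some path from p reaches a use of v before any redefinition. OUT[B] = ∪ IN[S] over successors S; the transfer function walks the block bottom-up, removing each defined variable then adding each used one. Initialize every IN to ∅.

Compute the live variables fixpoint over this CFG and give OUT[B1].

Answer: {a, e}

Trace:
Per-block solution:
  B0: | IN={a} | OUT={a, b}
  B1: | IN={a, b} | OUT={a, e}
  B2: | IN={a, e} | OUT={a, b, d, e}
  B3: | IN={a, b, d, e} | OUT={a, b, c, d, e}
  B4: | IN={b, c, d, e} | OUT={a, b, c, d, e}
  B5: | IN={a, b, c, e} | OUT={a, b, e}
  B6: | IN={a, b, e} | OUT={a}
  B7: | IN={a} | OUT={}

Merge at B1: OUT[B1] = IN[B2] = {a, e}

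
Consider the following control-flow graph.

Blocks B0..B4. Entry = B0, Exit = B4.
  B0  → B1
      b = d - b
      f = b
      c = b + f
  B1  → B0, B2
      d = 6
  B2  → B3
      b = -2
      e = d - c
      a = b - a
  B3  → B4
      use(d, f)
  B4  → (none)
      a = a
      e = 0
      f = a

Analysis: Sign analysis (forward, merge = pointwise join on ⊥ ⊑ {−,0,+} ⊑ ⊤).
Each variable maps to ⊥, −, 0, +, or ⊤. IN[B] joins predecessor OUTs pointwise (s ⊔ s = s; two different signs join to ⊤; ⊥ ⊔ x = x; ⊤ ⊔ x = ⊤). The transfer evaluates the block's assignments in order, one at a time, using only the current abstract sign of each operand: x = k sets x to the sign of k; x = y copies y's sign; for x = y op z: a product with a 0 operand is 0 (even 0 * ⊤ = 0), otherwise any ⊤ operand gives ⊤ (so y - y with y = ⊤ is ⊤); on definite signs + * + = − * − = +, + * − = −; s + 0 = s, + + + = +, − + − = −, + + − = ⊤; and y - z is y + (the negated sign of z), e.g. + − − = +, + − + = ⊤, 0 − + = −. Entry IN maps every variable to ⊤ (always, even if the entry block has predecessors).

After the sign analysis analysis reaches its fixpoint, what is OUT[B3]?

Fixpoint table:
  B0:   IN=(all ⊤)   OUT=(all ⊤)
  B1:   IN=(all ⊤)   OUT={d:+; rest ⊤}
  B2:   IN={d:+; rest ⊤}   OUT={b:-, d:+; rest ⊤}
  B3:   IN={b:-, d:+; rest ⊤}   OUT={b:-, d:+; rest ⊤}
  B4:   IN={b:-, d:+; rest ⊤}   OUT={b:-, d:+, e:0; rest ⊤}

Merge at B3: IN[B3] = OUT[B2] = {a: ⊤, b: -, c: ⊤, d: +, e: ⊤, f: ⊤}
Applying B3's transfer function to that IN value gives OUT[B3] (row B3 above).

Answer: {a: ⊤, b: -, c: ⊤, d: +, e: ⊤, f: ⊤}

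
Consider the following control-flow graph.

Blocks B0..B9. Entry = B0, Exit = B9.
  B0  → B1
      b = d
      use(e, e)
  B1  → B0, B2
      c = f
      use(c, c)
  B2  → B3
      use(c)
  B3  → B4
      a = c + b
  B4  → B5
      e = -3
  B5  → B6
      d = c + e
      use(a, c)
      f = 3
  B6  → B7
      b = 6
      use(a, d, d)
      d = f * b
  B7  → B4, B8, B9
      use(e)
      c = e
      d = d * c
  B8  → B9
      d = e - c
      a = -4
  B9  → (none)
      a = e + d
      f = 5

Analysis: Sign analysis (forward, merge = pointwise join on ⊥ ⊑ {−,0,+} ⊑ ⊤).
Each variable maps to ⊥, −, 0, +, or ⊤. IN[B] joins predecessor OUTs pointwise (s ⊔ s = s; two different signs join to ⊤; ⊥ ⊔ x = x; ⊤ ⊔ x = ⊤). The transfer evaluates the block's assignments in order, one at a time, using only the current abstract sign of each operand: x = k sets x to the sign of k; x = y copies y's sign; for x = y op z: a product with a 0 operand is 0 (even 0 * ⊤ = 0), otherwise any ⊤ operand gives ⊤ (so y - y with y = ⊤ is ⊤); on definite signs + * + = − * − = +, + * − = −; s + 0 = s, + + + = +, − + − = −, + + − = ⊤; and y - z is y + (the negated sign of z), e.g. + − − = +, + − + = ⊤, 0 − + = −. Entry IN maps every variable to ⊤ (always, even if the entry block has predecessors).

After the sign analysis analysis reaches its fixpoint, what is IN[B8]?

Answer: {a: ⊤, b: +, c: -, d: -, e: -, f: +}

Working:
Fixpoint table:
  B0:  IN=(all ⊤)  OUT=(all ⊤)
  B1:  IN=(all ⊤)  OUT=(all ⊤)
  B2:  IN=(all ⊤)  OUT=(all ⊤)
  B3:  IN=(all ⊤)  OUT=(all ⊤)
  B4:  IN=(all ⊤)  OUT={e:-; rest ⊤}
  B5:  IN={e:-; rest ⊤}  OUT={e:-, f:+; rest ⊤}
  B6:  IN={e:-, f:+; rest ⊤}  OUT={b:+, d:+, e:-, f:+; rest ⊤}
  B7:  IN={b:+, d:+, e:-, f:+; rest ⊤}  OUT={b:+, c:-, d:-, e:-, f:+; rest ⊤}
  B8:  IN={b:+, c:-, d:-, e:-, f:+; rest ⊤}  OUT={a:-, b:+, c:-, e:-, f:+; rest ⊤}
  B9:  IN={b:+, c:-, e:-, f:+; rest ⊤}  OUT={b:+, c:-, e:-, f:+; rest ⊤}

Merge at B8: IN[B8] = OUT[B7] = {a: ⊤, b: +, c: -, d: -, e: -, f: +}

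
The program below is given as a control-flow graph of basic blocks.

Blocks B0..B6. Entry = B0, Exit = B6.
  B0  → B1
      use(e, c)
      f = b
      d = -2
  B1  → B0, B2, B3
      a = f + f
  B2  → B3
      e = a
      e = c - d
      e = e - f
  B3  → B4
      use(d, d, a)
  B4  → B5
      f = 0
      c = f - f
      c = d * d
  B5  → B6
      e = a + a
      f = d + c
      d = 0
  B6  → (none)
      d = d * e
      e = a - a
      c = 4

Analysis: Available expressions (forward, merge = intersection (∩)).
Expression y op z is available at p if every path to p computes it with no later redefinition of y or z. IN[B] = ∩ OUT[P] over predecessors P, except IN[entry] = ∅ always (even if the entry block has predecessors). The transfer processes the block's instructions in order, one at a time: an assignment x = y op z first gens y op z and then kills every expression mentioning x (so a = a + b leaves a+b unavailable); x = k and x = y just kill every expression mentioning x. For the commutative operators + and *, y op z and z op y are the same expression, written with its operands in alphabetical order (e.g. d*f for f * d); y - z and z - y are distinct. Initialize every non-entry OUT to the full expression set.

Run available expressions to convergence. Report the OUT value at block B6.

Converged values:
  B0: | IN={} | OUT={}
  B1: | IN={} | OUT={f+f}
  B2: | IN={f+f} | OUT={c-d, f+f}
  B3: | IN={f+f} | OUT={f+f}
  B4: | IN={f+f} | OUT={d*d, f-f}
  B5: | IN={d*d, f-f} | OUT={a+a}
  B6: | IN={a+a} | OUT={a+a, a-a}

Merge at B6: IN[B6] = OUT[B5] = {a+a}
Applying B6's transfer function to that IN value gives OUT[B6] (row B6 above).

Answer: {a+a, a-a}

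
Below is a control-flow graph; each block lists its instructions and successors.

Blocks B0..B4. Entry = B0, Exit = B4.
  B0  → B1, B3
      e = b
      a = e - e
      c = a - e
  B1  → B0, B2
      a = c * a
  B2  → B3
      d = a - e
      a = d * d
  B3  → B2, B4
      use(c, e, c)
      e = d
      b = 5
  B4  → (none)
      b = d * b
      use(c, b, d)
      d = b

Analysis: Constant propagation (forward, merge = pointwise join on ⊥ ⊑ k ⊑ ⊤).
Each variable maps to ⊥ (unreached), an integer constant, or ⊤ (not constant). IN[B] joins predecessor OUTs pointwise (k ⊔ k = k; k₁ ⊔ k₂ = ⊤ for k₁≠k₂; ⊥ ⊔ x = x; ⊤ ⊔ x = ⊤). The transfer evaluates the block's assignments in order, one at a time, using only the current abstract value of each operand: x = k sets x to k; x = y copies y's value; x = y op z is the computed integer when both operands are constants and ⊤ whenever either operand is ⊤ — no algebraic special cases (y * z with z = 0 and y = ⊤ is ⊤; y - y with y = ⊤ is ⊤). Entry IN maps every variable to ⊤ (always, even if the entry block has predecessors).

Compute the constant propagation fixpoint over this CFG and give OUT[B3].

Fixpoint table:
  B0:  IN=(all ⊤)  OUT=(all ⊤)
  B1:  IN=(all ⊤)  OUT=(all ⊤)
  B2:  IN=(all ⊤)  OUT=(all ⊤)
  B3:  IN=(all ⊤)  OUT={b:5; rest ⊤}
  B4:  IN={b:5; rest ⊤}  OUT=(all ⊤)

Merge at B3: IN[B3] = OUT[B0] ⊔ OUT[B2] = {a: ⊤, b: ⊤, c: ⊤, d: ⊤, e: ⊤, f: ⊤}
Applying B3's transfer function to that IN value gives OUT[B3] (row B3 above).

Answer: {a: ⊤, b: 5, c: ⊤, d: ⊤, e: ⊤, f: ⊤}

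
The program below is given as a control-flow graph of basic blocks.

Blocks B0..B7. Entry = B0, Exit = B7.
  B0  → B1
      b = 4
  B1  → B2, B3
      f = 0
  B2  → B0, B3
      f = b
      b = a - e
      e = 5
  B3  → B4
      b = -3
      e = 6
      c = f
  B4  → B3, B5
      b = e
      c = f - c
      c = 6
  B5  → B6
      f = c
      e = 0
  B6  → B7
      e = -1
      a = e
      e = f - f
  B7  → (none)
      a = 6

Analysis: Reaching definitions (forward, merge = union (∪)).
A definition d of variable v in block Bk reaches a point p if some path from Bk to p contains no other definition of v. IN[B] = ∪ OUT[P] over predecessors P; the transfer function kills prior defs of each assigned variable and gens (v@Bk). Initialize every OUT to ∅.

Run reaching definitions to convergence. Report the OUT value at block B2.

Fixpoint table:
  B0:  IN={b@B2, e@B2, f@B2}  OUT={b@B0, e@B2, f@B2}
  B1:  IN={b@B0, e@B2, f@B2}  OUT={b@B0, e@B2, f@B1}
  B2:  IN={b@B0, e@B2, f@B1}  OUT={b@B2, e@B2, f@B2}
  B3:  IN={b@B0, b@B2, b@B4, c@B4, e@B2, e@B3, f@B1, f@B2}  OUT={b@B3, c@B3, e@B3, f@B1, f@B2}
  B4:  IN={b@B3, c@B3, e@B3, f@B1, f@B2}  OUT={b@B4, c@B4, e@B3, f@B1, f@B2}
  B5:  IN={b@B4, c@B4, e@B3, f@B1, f@B2}  OUT={b@B4, c@B4, e@B5, f@B5}
  B6:  IN={b@B4, c@B4, e@B5, f@B5}  OUT={a@B6, b@B4, c@B4, e@B6, f@B5}
  B7:  IN={a@B6, b@B4, c@B4, e@B6, f@B5}  OUT={a@B7, b@B4, c@B4, e@B6, f@B5}

Merge at B2: IN[B2] = OUT[B1] = {b@B0, e@B2, f@B1}
Applying B2's transfer function to that IN value gives OUT[B2] (row B2 above).

Answer: {b@B2, e@B2, f@B2}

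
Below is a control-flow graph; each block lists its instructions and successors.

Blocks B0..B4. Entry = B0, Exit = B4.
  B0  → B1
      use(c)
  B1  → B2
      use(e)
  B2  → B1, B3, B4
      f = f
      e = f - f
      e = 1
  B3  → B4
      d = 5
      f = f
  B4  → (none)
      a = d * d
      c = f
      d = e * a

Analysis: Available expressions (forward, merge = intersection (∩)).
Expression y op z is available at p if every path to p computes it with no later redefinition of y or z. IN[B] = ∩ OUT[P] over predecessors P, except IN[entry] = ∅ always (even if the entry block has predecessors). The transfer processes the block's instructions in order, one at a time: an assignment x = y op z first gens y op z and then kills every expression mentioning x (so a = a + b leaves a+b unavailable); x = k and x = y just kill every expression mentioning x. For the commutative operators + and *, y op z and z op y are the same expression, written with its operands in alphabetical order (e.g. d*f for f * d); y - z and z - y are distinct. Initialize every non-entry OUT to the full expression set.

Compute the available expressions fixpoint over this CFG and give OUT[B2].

Answer: {f-f}

Derivation:
Fixpoint table:
  B0:   IN={}   OUT={}
  B1:   IN={}   OUT={}
  B2:   IN={}   OUT={f-f}
  B3:   IN={f-f}   OUT={}
  B4:   IN={}   OUT={a*e}

Merge at B2: IN[B2] = OUT[B1] = {}
Applying B2's transfer function to that IN value gives OUT[B2] (row B2 above).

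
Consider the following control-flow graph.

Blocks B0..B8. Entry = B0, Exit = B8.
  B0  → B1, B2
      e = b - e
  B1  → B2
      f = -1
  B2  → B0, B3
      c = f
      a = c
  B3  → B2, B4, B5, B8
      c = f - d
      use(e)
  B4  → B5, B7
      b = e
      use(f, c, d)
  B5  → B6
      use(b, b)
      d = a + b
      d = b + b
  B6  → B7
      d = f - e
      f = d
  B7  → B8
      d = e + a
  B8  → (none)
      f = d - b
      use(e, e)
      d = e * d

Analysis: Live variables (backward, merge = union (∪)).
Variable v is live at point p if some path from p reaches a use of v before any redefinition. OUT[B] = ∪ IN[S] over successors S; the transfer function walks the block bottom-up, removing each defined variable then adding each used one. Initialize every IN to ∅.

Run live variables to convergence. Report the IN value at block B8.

Answer: {b, d, e}

Working:
Fixpoint table:
  B0:  IN={b, d, e, f}  OUT={b, d, e, f}
  B1:  IN={b, d, e}  OUT={b, d, e, f}
  B2:  IN={b, d, e, f}  OUT={a, b, d, e, f}
  B3:  IN={a, b, d, e, f}  OUT={a, b, c, d, e, f}
  B4:  IN={a, c, d, e, f}  OUT={a, b, e, f}
  B5:  IN={a, b, e, f}  OUT={a, b, e, f}
  B6:  IN={a, b, e, f}  OUT={a, b, e}
  B7:  IN={a, b, e}  OUT={b, d, e}
  B8:  IN={b, d, e}  OUT={}

B8 is the boundary node: OUT[B8] = {}
Applying B8's transfer function to that OUT value gives IN[B8] (row B8 above).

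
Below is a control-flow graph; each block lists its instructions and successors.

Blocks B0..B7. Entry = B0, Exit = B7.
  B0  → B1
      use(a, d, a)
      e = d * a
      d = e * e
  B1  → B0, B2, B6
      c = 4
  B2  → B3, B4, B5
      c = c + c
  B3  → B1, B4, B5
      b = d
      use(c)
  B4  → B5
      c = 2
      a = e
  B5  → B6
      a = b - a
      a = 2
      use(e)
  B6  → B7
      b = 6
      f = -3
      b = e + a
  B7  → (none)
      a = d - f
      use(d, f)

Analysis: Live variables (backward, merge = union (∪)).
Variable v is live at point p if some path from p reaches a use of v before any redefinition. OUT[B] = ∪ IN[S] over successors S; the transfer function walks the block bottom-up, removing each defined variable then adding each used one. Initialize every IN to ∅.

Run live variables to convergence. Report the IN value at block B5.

Answer: {a, b, d, e}

Working:
Per-block solution:
  B0: | IN={a, b, d} | OUT={a, b, d, e}
  B1: | IN={a, b, d, e} | OUT={a, b, c, d, e}
  B2: | IN={a, b, c, d, e} | OUT={a, b, c, d, e}
  B3: | IN={a, c, d, e} | OUT={a, b, d, e}
  B4: | IN={b, d, e} | OUT={a, b, d, e}
  B5: | IN={a, b, d, e} | OUT={a, d, e}
  B6: | IN={a, d, e} | OUT={d, f}
  B7: | IN={d, f} | OUT={}

Merge at B5: OUT[B5] = IN[B6] = {a, d, e}
Applying B5's transfer function to that OUT value gives IN[B5] (row B5 above).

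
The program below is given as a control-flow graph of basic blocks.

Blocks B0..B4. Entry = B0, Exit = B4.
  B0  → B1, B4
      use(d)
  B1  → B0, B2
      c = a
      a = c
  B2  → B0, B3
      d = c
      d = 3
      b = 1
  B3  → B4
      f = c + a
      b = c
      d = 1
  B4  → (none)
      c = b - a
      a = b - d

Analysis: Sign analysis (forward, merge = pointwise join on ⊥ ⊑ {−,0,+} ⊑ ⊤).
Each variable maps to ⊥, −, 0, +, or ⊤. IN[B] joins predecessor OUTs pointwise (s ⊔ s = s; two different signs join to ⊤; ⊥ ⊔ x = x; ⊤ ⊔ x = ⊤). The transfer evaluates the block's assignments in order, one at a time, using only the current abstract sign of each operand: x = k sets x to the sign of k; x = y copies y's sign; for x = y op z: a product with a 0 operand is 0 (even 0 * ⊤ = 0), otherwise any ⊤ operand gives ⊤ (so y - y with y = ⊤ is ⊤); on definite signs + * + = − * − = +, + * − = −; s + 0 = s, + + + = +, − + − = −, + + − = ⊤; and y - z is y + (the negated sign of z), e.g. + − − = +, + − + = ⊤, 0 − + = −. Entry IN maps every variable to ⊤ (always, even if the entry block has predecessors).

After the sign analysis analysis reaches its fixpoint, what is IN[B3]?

Fixpoint table:
  B0: | IN=(all ⊤) | OUT=(all ⊤)
  B1: | IN=(all ⊤) | OUT=(all ⊤)
  B2: | IN=(all ⊤) | OUT={b:+, d:+; rest ⊤}
  B3: | IN={b:+, d:+; rest ⊤} | OUT={d:+; rest ⊤}
  B4: | IN=(all ⊤) | OUT=(all ⊤)

Merge at B3: IN[B3] = OUT[B2] = {a: ⊤, b: +, c: ⊤, d: +, e: ⊤, f: ⊤}

Answer: {a: ⊤, b: +, c: ⊤, d: +, e: ⊤, f: ⊤}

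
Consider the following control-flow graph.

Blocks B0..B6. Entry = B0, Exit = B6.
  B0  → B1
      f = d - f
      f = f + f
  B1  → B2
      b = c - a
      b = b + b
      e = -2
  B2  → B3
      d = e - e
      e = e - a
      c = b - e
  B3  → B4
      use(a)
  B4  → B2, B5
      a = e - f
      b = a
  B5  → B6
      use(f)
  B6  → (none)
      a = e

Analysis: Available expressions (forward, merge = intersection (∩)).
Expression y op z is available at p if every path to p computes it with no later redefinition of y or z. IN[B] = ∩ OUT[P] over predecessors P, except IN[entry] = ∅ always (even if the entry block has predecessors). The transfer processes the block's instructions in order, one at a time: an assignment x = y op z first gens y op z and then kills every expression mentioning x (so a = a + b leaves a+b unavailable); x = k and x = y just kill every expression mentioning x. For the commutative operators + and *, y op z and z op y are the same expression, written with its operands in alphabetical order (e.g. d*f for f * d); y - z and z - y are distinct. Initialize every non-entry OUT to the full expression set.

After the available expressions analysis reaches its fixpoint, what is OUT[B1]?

Answer: {c-a}

Derivation:
Converged values:
  B0:   IN={}   OUT={}
  B1:   IN={}   OUT={c-a}
  B2:   IN={}   OUT={b-e}
  B3:   IN={b-e}   OUT={b-e}
  B4:   IN={b-e}   OUT={e-f}
  B5:   IN={e-f}   OUT={e-f}
  B6:   IN={e-f}   OUT={e-f}

Merge at B1: IN[B1] = OUT[B0] = {}
Applying B1's transfer function to that IN value gives OUT[B1] (row B1 above).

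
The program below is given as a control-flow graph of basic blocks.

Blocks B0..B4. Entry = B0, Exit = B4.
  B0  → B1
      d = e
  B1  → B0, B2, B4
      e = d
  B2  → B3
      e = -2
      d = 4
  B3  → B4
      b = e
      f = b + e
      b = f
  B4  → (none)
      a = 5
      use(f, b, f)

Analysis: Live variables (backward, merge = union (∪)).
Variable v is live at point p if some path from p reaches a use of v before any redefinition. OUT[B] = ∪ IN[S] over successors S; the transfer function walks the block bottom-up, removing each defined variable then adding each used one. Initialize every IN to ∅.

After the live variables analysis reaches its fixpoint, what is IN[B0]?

Answer: {b, e, f}

Working:
Per-block solution:
  B0:   IN={b, e, f}   OUT={b, d, f}
  B1:   IN={b, d, f}   OUT={b, e, f}
  B2:   IN={}   OUT={e}
  B3:   IN={e}   OUT={b, f}
  B4:   IN={b, f}   OUT={}

Merge at B0: OUT[B0] = IN[B1] = {b, d, f}
Applying B0's transfer function to that OUT value gives IN[B0] (row B0 above).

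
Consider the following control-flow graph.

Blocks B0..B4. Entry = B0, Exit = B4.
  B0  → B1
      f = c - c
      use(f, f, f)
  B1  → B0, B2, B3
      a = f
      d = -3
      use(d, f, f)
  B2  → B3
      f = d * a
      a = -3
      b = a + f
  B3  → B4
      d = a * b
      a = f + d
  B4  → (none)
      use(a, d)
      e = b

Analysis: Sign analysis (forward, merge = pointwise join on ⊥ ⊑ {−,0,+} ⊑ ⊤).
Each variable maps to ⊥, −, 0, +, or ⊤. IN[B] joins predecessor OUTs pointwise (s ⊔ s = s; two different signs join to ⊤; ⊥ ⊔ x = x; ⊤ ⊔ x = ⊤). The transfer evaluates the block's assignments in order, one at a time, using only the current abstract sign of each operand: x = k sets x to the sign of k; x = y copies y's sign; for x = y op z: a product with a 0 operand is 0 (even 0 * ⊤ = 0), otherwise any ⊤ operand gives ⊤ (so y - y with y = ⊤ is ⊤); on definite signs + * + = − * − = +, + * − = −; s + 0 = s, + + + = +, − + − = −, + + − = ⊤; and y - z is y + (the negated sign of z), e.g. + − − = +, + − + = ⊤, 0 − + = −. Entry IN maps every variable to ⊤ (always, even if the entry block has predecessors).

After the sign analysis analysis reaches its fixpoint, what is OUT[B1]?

Per-block solution:
  B0: | IN=(all ⊤) | OUT=(all ⊤)
  B1: | IN=(all ⊤) | OUT={d:-; rest ⊤}
  B2: | IN={d:-; rest ⊤} | OUT={a:-, d:-; rest ⊤}
  B3: | IN={d:-; rest ⊤} | OUT=(all ⊤)
  B4: | IN=(all ⊤) | OUT=(all ⊤)

Merge at B1: IN[B1] = OUT[B0] = {a: ⊤, b: ⊤, c: ⊤, d: ⊤, e: ⊤, f: ⊤}
Applying B1's transfer function to that IN value gives OUT[B1] (row B1 above).

Answer: {a: ⊤, b: ⊤, c: ⊤, d: -, e: ⊤, f: ⊤}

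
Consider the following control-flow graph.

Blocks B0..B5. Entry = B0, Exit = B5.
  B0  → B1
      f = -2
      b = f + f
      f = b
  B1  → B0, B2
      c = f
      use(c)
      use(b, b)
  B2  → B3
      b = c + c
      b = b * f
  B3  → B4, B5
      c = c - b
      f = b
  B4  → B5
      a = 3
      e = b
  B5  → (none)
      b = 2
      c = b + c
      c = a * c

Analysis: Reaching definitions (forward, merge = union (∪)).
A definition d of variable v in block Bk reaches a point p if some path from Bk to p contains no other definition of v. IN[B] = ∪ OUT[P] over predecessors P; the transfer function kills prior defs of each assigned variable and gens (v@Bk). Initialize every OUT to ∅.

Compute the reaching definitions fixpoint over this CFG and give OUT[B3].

Answer: {b@B2, c@B3, f@B3}

Derivation:
Fixpoint table:
  B0:   IN={b@B0, c@B1, f@B0}   OUT={b@B0, c@B1, f@B0}
  B1:   IN={b@B0, c@B1, f@B0}   OUT={b@B0, c@B1, f@B0}
  B2:   IN={b@B0, c@B1, f@B0}   OUT={b@B2, c@B1, f@B0}
  B3:   IN={b@B2, c@B1, f@B0}   OUT={b@B2, c@B3, f@B3}
  B4:   IN={b@B2, c@B3, f@B3}   OUT={a@B4, b@B2, c@B3, e@B4, f@B3}
  B5:   IN={a@B4, b@B2, c@B3, e@B4, f@B3}   OUT={a@B4, b@B5, c@B5, e@B4, f@B3}

Merge at B3: IN[B3] = OUT[B2] = {b@B2, c@B1, f@B0}
Applying B3's transfer function to that IN value gives OUT[B3] (row B3 above).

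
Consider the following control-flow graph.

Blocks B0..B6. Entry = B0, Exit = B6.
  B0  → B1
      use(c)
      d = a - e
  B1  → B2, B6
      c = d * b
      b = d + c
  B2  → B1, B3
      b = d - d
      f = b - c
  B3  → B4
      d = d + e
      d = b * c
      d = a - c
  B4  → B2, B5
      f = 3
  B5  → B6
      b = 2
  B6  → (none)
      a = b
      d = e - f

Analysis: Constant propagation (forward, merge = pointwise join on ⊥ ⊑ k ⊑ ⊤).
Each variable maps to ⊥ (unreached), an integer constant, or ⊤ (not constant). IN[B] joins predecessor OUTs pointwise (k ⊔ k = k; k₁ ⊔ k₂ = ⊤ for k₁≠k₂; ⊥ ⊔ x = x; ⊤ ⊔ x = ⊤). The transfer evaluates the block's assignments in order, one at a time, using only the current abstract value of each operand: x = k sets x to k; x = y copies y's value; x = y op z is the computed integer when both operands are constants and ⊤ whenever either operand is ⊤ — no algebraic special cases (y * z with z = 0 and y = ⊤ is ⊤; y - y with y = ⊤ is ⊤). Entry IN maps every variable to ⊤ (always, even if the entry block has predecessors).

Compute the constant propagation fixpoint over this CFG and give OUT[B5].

Answer: {a: ⊤, b: 2, c: ⊤, d: ⊤, e: ⊤, f: 3}

Derivation:
Per-block solution:
  B0:  IN=(all ⊤)  OUT=(all ⊤)
  B1:  IN=(all ⊤)  OUT=(all ⊤)
  B2:  IN=(all ⊤)  OUT=(all ⊤)
  B3:  IN=(all ⊤)  OUT=(all ⊤)
  B4:  IN=(all ⊤)  OUT={f:3; rest ⊤}
  B5:  IN={f:3; rest ⊤}  OUT={b:2, f:3; rest ⊤}
  B6:  IN=(all ⊤)  OUT=(all ⊤)

Merge at B5: IN[B5] = OUT[B4] = {a: ⊤, b: ⊤, c: ⊤, d: ⊤, e: ⊤, f: 3}
Applying B5's transfer function to that IN value gives OUT[B5] (row B5 above).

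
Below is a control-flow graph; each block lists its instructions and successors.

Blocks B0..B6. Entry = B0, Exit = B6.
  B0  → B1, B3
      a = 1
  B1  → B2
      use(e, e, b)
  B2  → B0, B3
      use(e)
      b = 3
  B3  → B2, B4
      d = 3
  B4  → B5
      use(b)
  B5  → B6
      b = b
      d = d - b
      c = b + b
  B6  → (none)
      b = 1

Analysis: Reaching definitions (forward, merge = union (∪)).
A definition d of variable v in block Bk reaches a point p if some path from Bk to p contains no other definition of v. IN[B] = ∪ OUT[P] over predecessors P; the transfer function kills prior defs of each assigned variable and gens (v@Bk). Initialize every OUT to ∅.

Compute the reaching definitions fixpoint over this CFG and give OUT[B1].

Answer: {a@B0, b@B2, d@B3}

Trace:
Per-block solution:
  B0: | IN={a@B0, b@B2, d@B3} | OUT={a@B0, b@B2, d@B3}
  B1: | IN={a@B0, b@B2, d@B3} | OUT={a@B0, b@B2, d@B3}
  B2: | IN={a@B0, b@B2, d@B3} | OUT={a@B0, b@B2, d@B3}
  B3: | IN={a@B0, b@B2, d@B3} | OUT={a@B0, b@B2, d@B3}
  B4: | IN={a@B0, b@B2, d@B3} | OUT={a@B0, b@B2, d@B3}
  B5: | IN={a@B0, b@B2, d@B3} | OUT={a@B0, b@B5, c@B5, d@B5}
  B6: | IN={a@B0, b@B5, c@B5, d@B5} | OUT={a@B0, b@B6, c@B5, d@B5}

Merge at B1: IN[B1] = OUT[B0] = {a@B0, b@B2, d@B3}
Applying B1's transfer function to that IN value gives OUT[B1] (row B1 above).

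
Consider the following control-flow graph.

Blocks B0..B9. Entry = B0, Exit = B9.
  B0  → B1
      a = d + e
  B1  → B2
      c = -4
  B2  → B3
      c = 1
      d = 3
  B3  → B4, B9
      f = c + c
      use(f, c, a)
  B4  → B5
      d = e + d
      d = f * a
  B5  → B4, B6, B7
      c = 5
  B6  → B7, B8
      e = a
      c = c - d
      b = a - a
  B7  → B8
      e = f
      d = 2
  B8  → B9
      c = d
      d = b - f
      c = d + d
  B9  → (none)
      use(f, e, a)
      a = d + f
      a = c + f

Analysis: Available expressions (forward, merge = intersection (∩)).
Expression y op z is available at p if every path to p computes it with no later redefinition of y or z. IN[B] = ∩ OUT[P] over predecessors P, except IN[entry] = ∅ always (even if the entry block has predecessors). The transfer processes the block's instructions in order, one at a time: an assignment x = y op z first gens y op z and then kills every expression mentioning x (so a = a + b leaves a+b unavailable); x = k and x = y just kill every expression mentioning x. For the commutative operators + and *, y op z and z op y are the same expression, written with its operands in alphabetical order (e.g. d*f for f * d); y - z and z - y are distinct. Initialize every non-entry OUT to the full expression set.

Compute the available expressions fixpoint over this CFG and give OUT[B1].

Converged values:
  B0:   IN={}   OUT={d+e}
  B1:   IN={d+e}   OUT={d+e}
  B2:   IN={d+e}   OUT={}
  B3:   IN={}   OUT={c+c}
  B4:   IN={}   OUT={a*f}
  B5:   IN={a*f}   OUT={a*f}
  B6:   IN={a*f}   OUT={a*f, a-a}
  B7:   IN={a*f}   OUT={a*f}
  B8:   IN={a*f}   OUT={a*f, b-f, d+d}
  B9:   IN={}   OUT={c+f, d+f}

Merge at B1: IN[B1] = OUT[B0] = {d+e}
Applying B1's transfer function to that IN value gives OUT[B1] (row B1 above).

Answer: {d+e}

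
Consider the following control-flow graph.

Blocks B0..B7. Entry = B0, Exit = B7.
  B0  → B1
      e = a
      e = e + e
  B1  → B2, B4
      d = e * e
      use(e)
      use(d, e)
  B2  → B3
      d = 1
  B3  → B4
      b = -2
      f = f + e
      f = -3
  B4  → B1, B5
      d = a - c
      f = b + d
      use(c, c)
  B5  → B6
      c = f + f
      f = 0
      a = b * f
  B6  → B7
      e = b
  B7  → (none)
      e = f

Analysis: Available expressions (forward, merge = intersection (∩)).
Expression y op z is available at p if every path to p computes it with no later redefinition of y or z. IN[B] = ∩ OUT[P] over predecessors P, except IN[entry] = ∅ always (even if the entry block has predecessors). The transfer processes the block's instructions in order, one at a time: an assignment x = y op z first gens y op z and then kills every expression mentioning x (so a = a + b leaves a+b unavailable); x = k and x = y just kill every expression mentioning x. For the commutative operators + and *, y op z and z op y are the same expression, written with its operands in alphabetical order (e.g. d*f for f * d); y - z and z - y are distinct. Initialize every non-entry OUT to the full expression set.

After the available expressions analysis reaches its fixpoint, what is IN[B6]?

Answer: {b*f, b+d, e*e}

Working:
Fixpoint table:
  B0:   IN={}   OUT={}
  B1:   IN={}   OUT={e*e}
  B2:   IN={e*e}   OUT={e*e}
  B3:   IN={e*e}   OUT={e*e}
  B4:   IN={e*e}   OUT={a-c, b+d, e*e}
  B5:   IN={a-c, b+d, e*e}   OUT={b*f, b+d, e*e}
  B6:   IN={b*f, b+d, e*e}   OUT={b*f, b+d}
  B7:   IN={b*f, b+d}   OUT={b*f, b+d}

Merge at B6: IN[B6] = OUT[B5] = {b*f, b+d, e*e}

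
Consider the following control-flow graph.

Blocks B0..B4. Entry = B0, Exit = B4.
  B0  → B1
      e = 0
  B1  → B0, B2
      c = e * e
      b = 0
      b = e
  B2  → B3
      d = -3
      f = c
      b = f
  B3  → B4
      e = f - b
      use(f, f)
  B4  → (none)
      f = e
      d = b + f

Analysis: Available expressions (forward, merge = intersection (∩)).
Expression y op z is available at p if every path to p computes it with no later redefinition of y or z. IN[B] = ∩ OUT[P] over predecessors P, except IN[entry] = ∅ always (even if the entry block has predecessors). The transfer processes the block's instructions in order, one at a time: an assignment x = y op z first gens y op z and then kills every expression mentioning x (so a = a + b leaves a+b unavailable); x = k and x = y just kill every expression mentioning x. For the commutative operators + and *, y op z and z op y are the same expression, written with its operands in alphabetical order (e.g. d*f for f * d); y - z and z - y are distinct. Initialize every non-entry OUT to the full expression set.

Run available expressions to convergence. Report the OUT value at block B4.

Fixpoint table:
  B0: | IN={} | OUT={}
  B1: | IN={} | OUT={e*e}
  B2: | IN={e*e} | OUT={e*e}
  B3: | IN={e*e} | OUT={f-b}
  B4: | IN={f-b} | OUT={b+f}

Merge at B4: IN[B4] = OUT[B3] = {f-b}
Applying B4's transfer function to that IN value gives OUT[B4] (row B4 above).

Answer: {b+f}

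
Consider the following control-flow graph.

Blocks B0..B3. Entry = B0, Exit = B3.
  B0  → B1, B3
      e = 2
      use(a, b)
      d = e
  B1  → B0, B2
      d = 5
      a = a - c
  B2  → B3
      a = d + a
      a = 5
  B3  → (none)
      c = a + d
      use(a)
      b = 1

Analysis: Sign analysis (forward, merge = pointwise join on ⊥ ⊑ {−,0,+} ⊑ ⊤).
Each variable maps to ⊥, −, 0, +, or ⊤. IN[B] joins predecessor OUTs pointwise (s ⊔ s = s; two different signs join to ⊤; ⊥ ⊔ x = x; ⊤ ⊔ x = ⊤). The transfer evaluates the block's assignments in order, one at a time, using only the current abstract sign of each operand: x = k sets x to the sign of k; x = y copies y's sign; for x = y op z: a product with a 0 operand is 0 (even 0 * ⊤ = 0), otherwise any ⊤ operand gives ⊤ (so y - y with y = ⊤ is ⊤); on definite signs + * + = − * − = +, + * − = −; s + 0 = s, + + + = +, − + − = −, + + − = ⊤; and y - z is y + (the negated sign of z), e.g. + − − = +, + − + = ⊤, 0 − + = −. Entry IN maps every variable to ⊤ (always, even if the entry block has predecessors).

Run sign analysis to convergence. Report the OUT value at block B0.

Answer: {a: ⊤, b: ⊤, c: ⊤, d: +, e: +, f: ⊤}

Trace:
Per-block solution:
  B0: | IN=(all ⊤) | OUT={d:+, e:+; rest ⊤}
  B1: | IN={d:+, e:+; rest ⊤} | OUT={d:+, e:+; rest ⊤}
  B2: | IN={d:+, e:+; rest ⊤} | OUT={a:+, d:+, e:+; rest ⊤}
  B3: | IN={d:+, e:+; rest ⊤} | OUT={b:+, d:+, e:+; rest ⊤}

Merge at B0 (entry node, so the boundary value (all ⊤) is joined with the incoming edge(s)): IN[B0] = (all ⊤) ⊔ OUT[B1] = {a: ⊤, b: ⊤, c: ⊤, d: ⊤, e: ⊤, f: ⊤}
Applying B0's transfer function to that IN value gives OUT[B0] (row B0 above).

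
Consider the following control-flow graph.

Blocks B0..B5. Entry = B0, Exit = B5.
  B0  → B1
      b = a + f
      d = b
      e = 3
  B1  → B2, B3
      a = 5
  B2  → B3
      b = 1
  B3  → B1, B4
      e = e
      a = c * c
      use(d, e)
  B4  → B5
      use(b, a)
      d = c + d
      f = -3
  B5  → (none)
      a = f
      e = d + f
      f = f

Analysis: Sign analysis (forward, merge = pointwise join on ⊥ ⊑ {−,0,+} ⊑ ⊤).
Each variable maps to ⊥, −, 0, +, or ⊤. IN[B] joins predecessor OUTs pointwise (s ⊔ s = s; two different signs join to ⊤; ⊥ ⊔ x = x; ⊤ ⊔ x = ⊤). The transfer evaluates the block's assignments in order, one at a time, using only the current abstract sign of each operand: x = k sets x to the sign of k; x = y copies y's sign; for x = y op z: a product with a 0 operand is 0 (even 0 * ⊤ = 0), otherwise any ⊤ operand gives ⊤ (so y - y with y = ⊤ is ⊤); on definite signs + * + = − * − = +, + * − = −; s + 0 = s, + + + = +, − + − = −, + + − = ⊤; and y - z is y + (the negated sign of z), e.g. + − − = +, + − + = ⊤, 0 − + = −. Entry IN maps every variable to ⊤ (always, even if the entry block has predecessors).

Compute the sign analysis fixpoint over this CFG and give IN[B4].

Answer: {a: ⊤, b: ⊤, c: ⊤, d: ⊤, e: +, f: ⊤}

Trace:
Converged values:
  B0: | IN=(all ⊤) | OUT={e:+; rest ⊤}
  B1: | IN={e:+; rest ⊤} | OUT={a:+, e:+; rest ⊤}
  B2: | IN={a:+, e:+; rest ⊤} | OUT={a:+, b:+, e:+; rest ⊤}
  B3: | IN={a:+, e:+; rest ⊤} | OUT={e:+; rest ⊤}
  B4: | IN={e:+; rest ⊤} | OUT={e:+, f:-; rest ⊤}
  B5: | IN={e:+, f:-; rest ⊤} | OUT={a:-, f:-; rest ⊤}

Merge at B4: IN[B4] = OUT[B3] = {a: ⊤, b: ⊤, c: ⊤, d: ⊤, e: +, f: ⊤}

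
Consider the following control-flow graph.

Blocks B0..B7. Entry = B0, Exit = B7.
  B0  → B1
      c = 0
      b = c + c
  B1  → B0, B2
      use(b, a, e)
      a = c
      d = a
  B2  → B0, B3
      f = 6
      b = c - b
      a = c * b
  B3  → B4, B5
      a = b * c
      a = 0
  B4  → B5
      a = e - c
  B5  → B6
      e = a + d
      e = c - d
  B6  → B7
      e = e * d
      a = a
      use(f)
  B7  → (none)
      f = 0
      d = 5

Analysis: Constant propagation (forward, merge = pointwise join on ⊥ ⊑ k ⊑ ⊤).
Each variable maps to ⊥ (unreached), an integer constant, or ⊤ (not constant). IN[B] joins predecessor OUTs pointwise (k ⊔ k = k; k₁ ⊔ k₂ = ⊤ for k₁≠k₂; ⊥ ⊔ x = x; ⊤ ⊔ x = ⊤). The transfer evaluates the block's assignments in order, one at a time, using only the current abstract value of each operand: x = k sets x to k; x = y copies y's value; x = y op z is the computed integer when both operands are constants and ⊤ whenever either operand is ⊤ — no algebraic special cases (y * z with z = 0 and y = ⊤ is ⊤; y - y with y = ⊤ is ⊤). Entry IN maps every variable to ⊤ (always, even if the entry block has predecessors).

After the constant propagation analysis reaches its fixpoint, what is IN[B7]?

Converged values:
  B0: | IN=(all ⊤) | OUT={b:0, c:0; rest ⊤}
  B1: | IN={b:0, c:0; rest ⊤} | OUT={a:0, b:0, c:0, d:0; rest ⊤}
  B2: | IN={a:0, b:0, c:0, d:0; rest ⊤} | OUT={a:0, b:0, c:0, d:0, f:6; rest ⊤}
  B3: | IN={a:0, b:0, c:0, d:0, f:6; rest ⊤} | OUT={a:0, b:0, c:0, d:0, f:6; rest ⊤}
  B4: | IN={a:0, b:0, c:0, d:0, f:6; rest ⊤} | OUT={b:0, c:0, d:0, f:6; rest ⊤}
  B5: | IN={b:0, c:0, d:0, f:6; rest ⊤} | OUT={b:0, c:0, d:0, e:0, f:6; rest ⊤}
  B6: | IN={b:0, c:0, d:0, e:0, f:6; rest ⊤} | OUT={b:0, c:0, d:0, e:0, f:6; rest ⊤}
  B7: | IN={b:0, c:0, d:0, e:0, f:6; rest ⊤} | OUT={b:0, c:0, d:5, e:0, f:0; rest ⊤}

Merge at B7: IN[B7] = OUT[B6] = {a: ⊤, b: 0, c: 0, d: 0, e: 0, f: 6}

Answer: {a: ⊤, b: 0, c: 0, d: 0, e: 0, f: 6}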